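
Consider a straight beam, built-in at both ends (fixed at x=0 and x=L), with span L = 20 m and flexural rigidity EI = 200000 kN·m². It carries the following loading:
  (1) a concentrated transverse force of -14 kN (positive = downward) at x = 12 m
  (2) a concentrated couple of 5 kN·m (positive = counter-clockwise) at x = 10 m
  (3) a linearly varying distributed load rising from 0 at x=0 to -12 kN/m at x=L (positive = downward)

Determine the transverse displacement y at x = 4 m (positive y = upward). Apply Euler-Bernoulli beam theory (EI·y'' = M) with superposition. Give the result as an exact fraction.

y(4) = 198299/37500000 m

Load 1 — point force P=-14 kN at a=12 m (b=L-a=8):
  y_1 = -Pb²x²(3aL-(3a+b)x)/(6L³EI)  [x≤a] = -(-14)·8²·4²·(3·12·20-(3·12+8)·4)/(6·20³·200000) = 952/1171875 m
Load 2 — applied couple M₀=5 kN·m at a=10 m (b=L-a=10):
  y_2 = (R_Ax³/6 - M_Ax²/2)/EI  [x≤a] with R_A=3/8, M_A=5/4 = ((3/8)·4³/6 - (5/4)·4²/2)/200000 = -3/100000 m
Load 3 — triangular load w₀=-12 kN/m (0→w₀ over full span):
  y_3 = -w₀x²(L-x)²(x+2L)/(120LEI) = -(-12)·4²·(20-4)²·(4+2·20)/(120·20·200000) = 352/78125 m
Superposition: y = Σ y_i = 198299/37500000 m ≈ 0.005288 m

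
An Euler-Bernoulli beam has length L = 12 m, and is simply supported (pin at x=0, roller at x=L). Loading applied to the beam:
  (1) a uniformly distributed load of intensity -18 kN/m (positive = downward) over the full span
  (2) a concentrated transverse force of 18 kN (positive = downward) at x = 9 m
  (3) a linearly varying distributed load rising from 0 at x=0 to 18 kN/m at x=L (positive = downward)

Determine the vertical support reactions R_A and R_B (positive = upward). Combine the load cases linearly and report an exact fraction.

R_A = -135/2 kN, R_B = -45/2 kN

Load 1 — uniform load w=-18 kN/m over full span:
  R_A = wL/2 = (-18)·12/2 = -108 kN
  R_B = wL/2 = (-18)·12/2 = -108 kN
Load 2 — point force P=18 kN at a=9 m (b=L-a=3):
  R_A = Pb/L = 18·3/12 = 9/2 kN
  R_B = Pa/L = 18·9/12 = 27/2 kN
Load 3 — triangular load w₀=18 kN/m (0→w₀ over full span):
  R_A = w₀L/6 = 18·12/6 = 36 kN
  R_B = w₀L/3 = 18·12/3 = 72 kN
Superposition: R_A = -135/2 kN, R_B = -45/2 kN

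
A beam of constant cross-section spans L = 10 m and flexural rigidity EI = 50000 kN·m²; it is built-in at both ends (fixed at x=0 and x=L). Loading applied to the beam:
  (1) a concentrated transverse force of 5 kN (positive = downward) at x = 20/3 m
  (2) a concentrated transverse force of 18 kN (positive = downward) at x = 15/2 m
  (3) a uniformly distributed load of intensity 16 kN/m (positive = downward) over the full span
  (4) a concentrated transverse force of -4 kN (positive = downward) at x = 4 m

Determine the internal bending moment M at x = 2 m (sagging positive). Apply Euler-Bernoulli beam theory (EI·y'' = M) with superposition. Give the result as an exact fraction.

Load 1 — point force P=5 kN at a=20/3 m (b=L-a=10/3):
  M_1 = Pb²(3a+b)x/L³ - Pab²/L²  [x≤a] = 5·(10/3)²·(3·(20/3)+(10/3))·2/10³ - 5·(20/3)·(10/3)²/10² = -10/9 kN·m
Load 2 — point force P=18 kN at a=15/2 m (b=L-a=5/2):
  M_2 = Pb²(3a+b)x/L³ - Pab²/L²  [x≤a] = 18·(5/2)²·(3·(15/2)+(5/2))·2/10³ - 18·(15/2)·(5/2)²/10² = -45/16 kN·m
Load 3 — uniform load w=16 kN/m over full span:
  M_3 = wLx/2 - wL²/12 - wx²/2 = 16·10·2/2 - 16·10²/12 - 16·2²/2 = -16/3 kN·m
Load 4 — point force P=-4 kN at a=4 m (b=L-a=6):
  M_4 = Pb²(3a+b)x/L³ - Pab²/L²  [x≤a] = (-4)·6²·(3·4+6)·2/10³ - (-4)·4·6²/10² = 72/125 kN·m
Superposition: M = Σ M_i = -156257/18000 kN·m ≈ -8.680944 kN·m

M(2) = -156257/18000 kN·m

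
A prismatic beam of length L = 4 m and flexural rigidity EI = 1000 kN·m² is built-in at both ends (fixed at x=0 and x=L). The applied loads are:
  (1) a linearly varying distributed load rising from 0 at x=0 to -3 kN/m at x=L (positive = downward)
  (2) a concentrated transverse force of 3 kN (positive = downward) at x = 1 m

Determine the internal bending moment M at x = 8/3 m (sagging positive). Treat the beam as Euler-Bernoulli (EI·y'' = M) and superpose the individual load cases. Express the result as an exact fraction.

M(8/3) = -1657/2160 kN·m

Load 1 — triangular load w₀=-3 kN/m (0→w₀ over full span):
  M_1 = 3w₀Lx/20 - w₀L²/30 - w₀x³/(6L) = 3·(-3)·4·(8/3)/20 - (-3)·4²/30 - (-3)·(8/3)³/(6·4) = -112/135 kN·m
Load 2 — point force P=3 kN at a=1 m (b=L-a=3):
  M_2 = Pa²(a+3b)(L-x)/L³ - Pa²b/L²  [x>a] = 3·1²·(1+3·3)·(4-(8/3))/4³ - 3·1²·3/4² = 1/16 kN·m
Superposition: M = Σ M_i = -1657/2160 kN·m ≈ -0.767130 kN·m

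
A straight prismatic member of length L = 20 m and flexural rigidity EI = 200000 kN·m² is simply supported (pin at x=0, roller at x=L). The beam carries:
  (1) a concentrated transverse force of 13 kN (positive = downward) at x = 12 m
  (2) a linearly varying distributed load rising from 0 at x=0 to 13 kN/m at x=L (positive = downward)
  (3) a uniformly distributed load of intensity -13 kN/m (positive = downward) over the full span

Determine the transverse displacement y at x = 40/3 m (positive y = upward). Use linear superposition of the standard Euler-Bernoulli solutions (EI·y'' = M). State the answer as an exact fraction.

y(40/3) = 218231/4556250 m

Load 1 — point force P=13 kN at a=12 m (b=L-a=8):
  y_1 = -Pa(L-x)(2Lx-a²-x²)/(6LEI)  [x>a] = -13·12·(20-(40/3))·(2·20·(40/3)-12²-(40/3)²)/(6·20·200000) = -1547/168750 m
Load 2 — triangular load w₀=13 kN/m (0→w₀ over full span):
  y_2 = -w₀x(7L⁴-10L²x²+3x⁴)/(360LEI) = -13·(40/3)·(7·20⁴-10·20²·(40/3)²+3·(40/3)⁴)/(360·20·200000) = -221/3645 m
Load 3 — uniform load w=-13 kN/m over full span:
  y_3 = -wx(L³-2Lx²+x³)/(24EI) = -(-13)·(40/3)·(20³-2·20·(40/3)²+(40/3)³)/(24·200000) = 143/1215 m
Superposition: y = Σ y_i = 218231/4556250 m ≈ 0.047897 m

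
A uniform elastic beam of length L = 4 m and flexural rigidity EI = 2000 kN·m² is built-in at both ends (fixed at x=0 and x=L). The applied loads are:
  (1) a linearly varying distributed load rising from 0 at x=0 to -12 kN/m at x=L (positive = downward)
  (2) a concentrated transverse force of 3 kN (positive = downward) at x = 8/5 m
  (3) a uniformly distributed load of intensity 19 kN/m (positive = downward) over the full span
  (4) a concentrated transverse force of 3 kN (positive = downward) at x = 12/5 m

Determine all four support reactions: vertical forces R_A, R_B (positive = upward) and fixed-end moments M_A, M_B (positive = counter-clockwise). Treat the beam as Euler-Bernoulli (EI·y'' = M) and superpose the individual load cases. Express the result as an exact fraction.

R_A = 169/5 kN, M_A = 1636/75 kN·m, R_B = 121/5 kN, M_B = -1396/75 kN·m

Load 1 — triangular load w₀=-12 kN/m (0→w₀ over full span):
  R_A = 3w₀L/20 = 3·(-12)·4/20 = -36/5 kN
  M_A = w₀L²/30 = (-12)·4²/30 = -32/5 kN·m
  R_B = 7w₀L/20 = 7·(-12)·4/20 = -84/5 kN
  M_B = -w₀L²/20 = -(-12)·4²/20 = 48/5 kN·m
Load 2 — point force P=3 kN at a=8/5 m (b=L-a=12/5):
  R_A = Pb²(3a+b)/L³ = 3·(12/5)²·(3·(8/5)+(12/5))/4³ = 243/125 kN
  M_A = Pab²/L² = 3·(8/5)·(12/5)²/4² = 216/125 kN·m
  R_B = Pa²(a+3b)/L³ = 3·(8/5)²·((8/5)+3·(12/5))/4³ = 132/125 kN
  M_B = -Pa²b/L² = -3·(8/5)²·(12/5)/4² = -144/125 kN·m
Load 3 — uniform load w=19 kN/m over full span:
  R_A = wL/2 = 19·4/2 = 38 kN
  M_A = wL²/12 = 19·4²/12 = 76/3 kN·m
  R_B = wL/2 = 19·4/2 = 38 kN
  M_B = -wL²/12 = -19·4²/12 = -76/3 kN·m
Load 4 — point force P=3 kN at a=12/5 m (b=L-a=8/5):
  R_A = Pb²(3a+b)/L³ = 3·(8/5)²·(3·(12/5)+(8/5))/4³ = 132/125 kN
  M_A = Pab²/L² = 3·(12/5)·(8/5)²/4² = 144/125 kN·m
  R_B = Pa²(a+3b)/L³ = 3·(12/5)²·((12/5)+3·(8/5))/4³ = 243/125 kN
  M_B = -Pa²b/L² = -3·(12/5)²·(8/5)/4² = -216/125 kN·m
Superposition: R_A = 169/5 kN, M_A = 1636/75 kN·m, R_B = 121/5 kN, M_B = -1396/75 kN·m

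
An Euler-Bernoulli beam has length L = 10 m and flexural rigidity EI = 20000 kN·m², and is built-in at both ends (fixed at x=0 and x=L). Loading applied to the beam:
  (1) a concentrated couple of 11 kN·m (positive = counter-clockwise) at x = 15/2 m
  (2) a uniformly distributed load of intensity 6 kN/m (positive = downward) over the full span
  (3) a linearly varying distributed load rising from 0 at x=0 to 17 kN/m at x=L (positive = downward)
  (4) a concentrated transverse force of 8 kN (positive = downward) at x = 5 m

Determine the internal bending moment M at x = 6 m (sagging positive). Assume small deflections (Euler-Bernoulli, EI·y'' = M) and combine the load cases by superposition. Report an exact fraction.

M(6) = 16109/240 kN·m

Load 1 — applied couple M₀=11 kN·m at a=15/2 m (b=L-a=5/2):
  M_1 = R_Ax - M_A  [x≤a] with R_A=99/80, M_A=55/16 = (99/80)·6 - (55/16) = 319/80 kN·m
Load 2 — uniform load w=6 kN/m over full span:
  M_2 = wLx/2 - wL²/12 - wx²/2 = 6·10·6/2 - 6·10²/12 - 6·6²/2 = 22 kN·m
Load 3 — triangular load w₀=17 kN/m (0→w₀ over full span):
  M_3 = 3w₀Lx/20 - w₀L²/30 - w₀x³/(6L) = 3·17·10·6/20 - 17·10²/30 - 17·6³/(6·10) = 527/15 kN·m
Load 4 — point force P=8 kN at a=5 m (b=L-a=5):
  M_4 = Pa²(a+3b)(L-x)/L³ - Pa²b/L²  [x>a] = 8·5²·(5+3·5)·(10-6)/10³ - 8·5²·5/10² = 6 kN·m
Superposition: M = Σ M_i = 16109/240 kN·m ≈ 67.120833 kN·m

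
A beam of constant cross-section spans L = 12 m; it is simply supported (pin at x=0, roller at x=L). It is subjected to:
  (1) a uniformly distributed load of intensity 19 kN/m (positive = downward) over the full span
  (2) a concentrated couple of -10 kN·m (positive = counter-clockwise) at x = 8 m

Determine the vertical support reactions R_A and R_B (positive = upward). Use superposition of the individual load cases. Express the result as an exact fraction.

R_A = 679/6 kN, R_B = 689/6 kN

Load 1 — uniform load w=19 kN/m over full span:
  R_A = wL/2 = 19·12/2 = 114 kN
  R_B = wL/2 = 19·12/2 = 114 kN
Load 2 — applied couple M₀=-10 kN·m at a=8 m (b=L-a=4):
  R_A = M₀/L = (-10)/12 = -5/6 kN
  R_B = -M₀/L = -(-10)/12 = 5/6 kN
Superposition: R_A = 679/6 kN, R_B = 689/6 kN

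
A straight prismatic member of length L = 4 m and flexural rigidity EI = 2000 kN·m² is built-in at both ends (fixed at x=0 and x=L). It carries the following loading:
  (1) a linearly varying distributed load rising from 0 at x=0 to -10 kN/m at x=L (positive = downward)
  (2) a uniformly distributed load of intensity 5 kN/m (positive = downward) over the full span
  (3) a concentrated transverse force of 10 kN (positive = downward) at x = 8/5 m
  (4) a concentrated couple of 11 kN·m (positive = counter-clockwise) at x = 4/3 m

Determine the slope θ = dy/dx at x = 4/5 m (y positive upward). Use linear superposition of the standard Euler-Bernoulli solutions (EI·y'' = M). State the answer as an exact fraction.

θ(4/5) = -359/468750 rad

Load 1 — triangular load w₀=-10 kN/m (0→w₀ over full span):
  θ_1 = -w₀(2x(L-x)(L-2x)(x+2L)+x²(L-x)²)/(120LEI) = -(-10)·(2·(4/5)·(4-(4/5))·(4-2·(4/5))·((4/5)+2·4)+(4/5)²·(4-(4/5))²)/(120·4·2000) = 56/46875 rad
Load 2 — uniform load w=5 kN/m over full span:
  θ_2 = -wx(L-x)(L-2x)/(12EI) = -5·(4/5)·(4-(4/5))·(4-2·(4/5))/(12·2000) = -4/3125 rad
Load 3 — point force P=10 kN at a=8/5 m (b=L-a=12/5):
  θ_3 = -Pb²x(2aL-(3a+b)x)/(2L³EI)  [x≤a] = -10·(12/5)²·(4/5)·(2·(8/5)·4-(3·(8/5)+(12/5))·(4/5))/(2·4³·2000) = -99/78125 rad
Load 4 — applied couple M₀=11 kN·m at a=4/3 m (b=L-a=8/3):
  θ_4 = (R_Ax²/2 - M_Ax)/EI  [x≤a] with R_A=11/3, M_A=0 = ((11/3)·(4/5)²/2 - 0·(4/5))/2000 = 11/18750 rad
Superposition: θ = Σ θ_i = -359/468750 rad ≈ -0.000766 rad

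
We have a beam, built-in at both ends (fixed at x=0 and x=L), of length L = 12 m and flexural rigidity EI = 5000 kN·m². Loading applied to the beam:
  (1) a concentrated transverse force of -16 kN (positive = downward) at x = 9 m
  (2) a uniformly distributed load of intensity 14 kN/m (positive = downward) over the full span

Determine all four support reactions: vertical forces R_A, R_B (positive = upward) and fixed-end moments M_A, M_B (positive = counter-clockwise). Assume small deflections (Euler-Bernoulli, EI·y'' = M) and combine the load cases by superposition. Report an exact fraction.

R_A = 163/2 kN, M_A = 159 kN·m, R_B = 141/2 kN, M_B = -141 kN·m

Load 1 — point force P=-16 kN at a=9 m (b=L-a=3):
  R_A = Pb²(3a+b)/L³ = (-16)·3²·(3·9+3)/12³ = -5/2 kN
  M_A = Pab²/L² = (-16)·9·3²/12² = -9 kN·m
  R_B = Pa²(a+3b)/L³ = (-16)·9²·(9+3·3)/12³ = -27/2 kN
  M_B = -Pa²b/L² = -(-16)·9²·3/12² = 27 kN·m
Load 2 — uniform load w=14 kN/m over full span:
  R_A = wL/2 = 14·12/2 = 84 kN
  M_A = wL²/12 = 14·12²/12 = 168 kN·m
  R_B = wL/2 = 14·12/2 = 84 kN
  M_B = -wL²/12 = -14·12²/12 = -168 kN·m
Superposition: R_A = 163/2 kN, M_A = 159 kN·m, R_B = 141/2 kN, M_B = -141 kN·m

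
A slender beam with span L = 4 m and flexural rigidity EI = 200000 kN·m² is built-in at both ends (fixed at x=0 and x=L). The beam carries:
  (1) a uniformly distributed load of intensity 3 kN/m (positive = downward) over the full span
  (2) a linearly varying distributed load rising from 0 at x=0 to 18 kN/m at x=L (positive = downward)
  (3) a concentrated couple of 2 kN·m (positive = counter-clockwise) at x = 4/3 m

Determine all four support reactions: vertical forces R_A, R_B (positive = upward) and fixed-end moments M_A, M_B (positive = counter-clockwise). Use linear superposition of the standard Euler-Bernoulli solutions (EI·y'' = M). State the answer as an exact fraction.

Load 1 — uniform load w=3 kN/m over full span:
  R_A = wL/2 = 3·4/2 = 6 kN
  M_A = wL²/12 = 3·4²/12 = 4 kN·m
  R_B = wL/2 = 3·4/2 = 6 kN
  M_B = -wL²/12 = -3·4²/12 = -4 kN·m
Load 2 — triangular load w₀=18 kN/m (0→w₀ over full span):
  R_A = 3w₀L/20 = 3·18·4/20 = 54/5 kN
  M_A = w₀L²/30 = 18·4²/30 = 48/5 kN·m
  R_B = 7w₀L/20 = 7·18·4/20 = 126/5 kN
  M_B = -w₀L²/20 = -18·4²/20 = -72/5 kN·m
Load 3 — applied couple M₀=2 kN·m at a=4/3 m (b=L-a=8/3):
  R_A = 6M₀ab/L³ = 6·2·(4/3)·(8/3)/4³ = 2/3 kN
  M_A = M₀b(2a-b)/L² = 2·(8/3)·(2·(4/3)-(8/3))/4² = 0 kN·m
  R_B = -6M₀ab/L³ = -6·2·(4/3)·(8/3)/4³ = -2/3 kN
  M_B = M₀a(2b-a)/L² = 2·(4/3)·(2·(8/3)-(4/3))/4² = 2/3 kN·m
Superposition: R_A = 262/15 kN, M_A = 68/5 kN·m, R_B = 458/15 kN, M_B = -266/15 kN·m

R_A = 262/15 kN, M_A = 68/5 kN·m, R_B = 458/15 kN, M_B = -266/15 kN·m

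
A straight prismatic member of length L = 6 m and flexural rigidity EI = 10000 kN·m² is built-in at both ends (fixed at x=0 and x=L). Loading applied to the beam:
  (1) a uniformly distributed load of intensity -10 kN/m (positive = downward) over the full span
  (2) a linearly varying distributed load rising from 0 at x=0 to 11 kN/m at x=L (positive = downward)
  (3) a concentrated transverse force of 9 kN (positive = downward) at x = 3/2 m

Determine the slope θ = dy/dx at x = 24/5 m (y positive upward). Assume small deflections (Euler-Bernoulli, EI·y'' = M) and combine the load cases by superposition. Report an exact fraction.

θ(24/5) = -25587/50000000 rad

Load 1 — uniform load w=-10 kN/m over full span:
  θ_1 = -wx(L-x)(L-2x)/(12EI) = -(-10)·(24/5)·(6-(24/5))·(6-2·(24/5))/(12·10000) = -27/15625 rad
Load 2 — triangular load w₀=11 kN/m (0→w₀ over full span):
  θ_2 = -w₀(2x(L-x)(L-2x)(x+2L)+x²(L-x)²)/(120LEI) = -11·(2·(24/5)·(6-(24/5))·(6-2·(24/5))·((24/5)+2·6)+(24/5)²·(6-(24/5))²)/(120·6·10000) = 396/390625 rad
Load 3 — point force P=9 kN at a=3/2 m (b=L-a=9/2):
  θ_3 = Pa²(L-x)(2bL-(3b+a)(L-x))/(2L³EI)  [x>a] = 9·(3/2)²·(6-(24/5))·(2·(9/2)·6-(3·(9/2)+(3/2))·(6-(24/5)))/(2·6³·10000) = 81/400000 rad
Superposition: θ = Σ θ_i = -25587/50000000 rad ≈ -0.000512 rad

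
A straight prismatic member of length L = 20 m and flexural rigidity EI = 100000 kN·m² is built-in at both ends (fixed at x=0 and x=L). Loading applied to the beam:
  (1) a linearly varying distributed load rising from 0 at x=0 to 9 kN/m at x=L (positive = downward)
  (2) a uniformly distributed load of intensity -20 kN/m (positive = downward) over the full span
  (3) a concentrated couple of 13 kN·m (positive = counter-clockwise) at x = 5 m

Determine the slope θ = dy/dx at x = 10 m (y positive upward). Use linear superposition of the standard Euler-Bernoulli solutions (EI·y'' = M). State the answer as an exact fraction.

θ(10) = -133/320000 rad

Load 1 — triangular load w₀=9 kN/m (0→w₀ over full span):
  θ_1 = -w₀(2x(L-x)(L-2x)(x+2L)+x²(L-x)²)/(120LEI) = -9·(2·10·(20-10)·(20-2·10)·(10+2·20)+10²·(20-10)²)/(120·20·100000) = -3/8000 rad
Load 2 — uniform load w=-20 kN/m over full span:
  θ_2 = -wx(L-x)(L-2x)/(12EI) = -(-20)·10·(20-10)·(20-2·10)/(12·100000) = 0 rad
Load 3 — applied couple M₀=13 kN·m at a=5 m (b=L-a=15):
  θ_3 = (R_Ax²/2 - M_Ax - M₀(x-a))/EI  [x>a] with R_A=117/160, M_A=-39/16 = ((117/160)·10²/2 - (-39/16)·10 - 13·(10-5))/100000 = -13/320000 rad
Superposition: θ = Σ θ_i = -133/320000 rad ≈ -0.000416 rad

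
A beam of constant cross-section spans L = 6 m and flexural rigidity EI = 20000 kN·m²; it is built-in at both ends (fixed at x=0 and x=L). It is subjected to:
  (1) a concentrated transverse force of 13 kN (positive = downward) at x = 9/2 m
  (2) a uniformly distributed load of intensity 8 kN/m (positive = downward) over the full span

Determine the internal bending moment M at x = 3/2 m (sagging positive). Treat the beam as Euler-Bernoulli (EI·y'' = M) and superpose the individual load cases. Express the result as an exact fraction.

Load 1 — point force P=13 kN at a=9/2 m (b=L-a=3/2):
  M_1 = Pb²(3a+b)x/L³ - Pab²/L²  [x≤a] = 13·(3/2)²·(3·(9/2)+(3/2))·(3/2)/6³ - 13·(9/2)·(3/2)²/6² = -39/64 kN·m
Load 2 — uniform load w=8 kN/m over full span:
  M_2 = wLx/2 - wL²/12 - wx²/2 = 8·6·(3/2)/2 - 8·6²/12 - 8·(3/2)²/2 = 3 kN·m
Superposition: M = Σ M_i = 153/64 kN·m ≈ 2.390625 kN·m

M(3/2) = 153/64 kN·m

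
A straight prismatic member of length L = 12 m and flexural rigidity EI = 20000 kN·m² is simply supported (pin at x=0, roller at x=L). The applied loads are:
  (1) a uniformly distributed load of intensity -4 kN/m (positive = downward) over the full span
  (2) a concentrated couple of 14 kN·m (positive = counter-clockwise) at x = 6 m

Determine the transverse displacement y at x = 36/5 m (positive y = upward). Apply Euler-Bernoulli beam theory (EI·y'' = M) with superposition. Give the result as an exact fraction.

Load 1 — uniform load w=-4 kN/m over full span:
  y_1 = -wx(L³-2Lx²+x³)/(24EI) = -(-4)·(36/5)·(12³-2·12·(36/5)²+(36/5)³)/(24·20000) = 20088/390625 m
Load 2 — applied couple M₀=14 kN·m at a=6 m (b=L-a=6):
  y_2 = (M₀x³/(6L)-M₀(x-a)²/2+C₁x)/EI  [x>a] with C₁=M₀(3b²-L²)/(6L)=-7 = (14·(36/5)³/(6·12)-14·((36/5)-6)²/2+(-7)·(36/5))/20000 = 189/312500 m
Superposition: y = Σ y_i = 81297/1562500 m ≈ 0.052030 m

y(36/5) = 81297/1562500 m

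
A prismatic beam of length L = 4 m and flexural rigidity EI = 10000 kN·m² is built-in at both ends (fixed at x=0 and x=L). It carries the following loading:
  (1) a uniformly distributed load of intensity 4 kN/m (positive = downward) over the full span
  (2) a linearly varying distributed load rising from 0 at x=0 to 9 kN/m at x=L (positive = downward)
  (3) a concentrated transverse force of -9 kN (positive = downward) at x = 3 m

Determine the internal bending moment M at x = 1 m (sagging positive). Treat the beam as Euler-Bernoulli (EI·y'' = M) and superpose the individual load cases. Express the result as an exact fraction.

Load 1 — uniform load w=4 kN/m over full span:
  M_1 = wLx/2 - wL²/12 - wx²/2 = 4·4·1/2 - 4·4²/12 - 4·1²/2 = 2/3 kN·m
Load 2 — triangular load w₀=9 kN/m (0→w₀ over full span):
  M_2 = 3w₀Lx/20 - w₀L²/30 - w₀x³/(6L) = 3·9·4·1/20 - 9·4²/30 - 9·1³/(6·4) = 9/40 kN·m
Load 3 — point force P=-9 kN at a=3 m (b=L-a=1):
  M_3 = Pb²(3a+b)x/L³ - Pab²/L²  [x≤a] = (-9)·1²·(3·3+1)·1/4³ - (-9)·3·1²/4² = 9/32 kN·m
Superposition: M = Σ M_i = 563/480 kN·m ≈ 1.172917 kN·m

M(1) = 563/480 kN·m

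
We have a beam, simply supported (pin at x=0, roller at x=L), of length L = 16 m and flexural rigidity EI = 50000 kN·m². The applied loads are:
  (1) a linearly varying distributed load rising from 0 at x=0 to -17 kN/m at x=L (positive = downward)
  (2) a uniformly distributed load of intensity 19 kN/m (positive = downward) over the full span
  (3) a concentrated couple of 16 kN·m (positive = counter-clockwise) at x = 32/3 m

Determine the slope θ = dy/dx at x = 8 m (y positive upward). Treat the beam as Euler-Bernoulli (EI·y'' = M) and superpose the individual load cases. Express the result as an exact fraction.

θ(8) = 248/140625 rad

Load 1 — triangular load w₀=-17 kN/m (0→w₀ over full span):
  θ_1 = -w₀(7L⁴-30L²x²+15x⁴)/(360LEI) = -(-17)·(7·16⁴-30·16²·8²+15·8⁴)/(360·16·50000) = 238/140625 rad
Load 2 — uniform load w=19 kN/m over full span:
  θ_2 = -w(L³-6Lx²+4x³)/(24EI) = -19·(16³-6·16·8²+4·8³)/(24·50000) = 0 rad
Load 3 — applied couple M₀=16 kN·m at a=32/3 m (b=L-a=16/3):
  θ_3 = (M₀x²/(2L)+C₁)/EI  [x≤a] with C₁=M₀(3b²-L²)/(6L)=-256/9 = (16·8²/(2·16)+(-256/9))/50000 = 2/28125 rad
Superposition: θ = Σ θ_i = 248/140625 rad ≈ 0.001764 rad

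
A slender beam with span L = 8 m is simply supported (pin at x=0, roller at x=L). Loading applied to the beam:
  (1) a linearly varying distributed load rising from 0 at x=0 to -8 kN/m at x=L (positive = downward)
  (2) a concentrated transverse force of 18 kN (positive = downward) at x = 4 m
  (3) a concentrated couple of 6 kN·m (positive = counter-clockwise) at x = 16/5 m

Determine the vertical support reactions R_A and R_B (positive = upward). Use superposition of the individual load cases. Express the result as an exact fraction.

R_A = -11/12 kN, R_B = -157/12 kN

Load 1 — triangular load w₀=-8 kN/m (0→w₀ over full span):
  R_A = w₀L/6 = (-8)·8/6 = -32/3 kN
  R_B = w₀L/3 = (-8)·8/3 = -64/3 kN
Load 2 — point force P=18 kN at a=4 m (b=L-a=4):
  R_A = Pb/L = 18·4/8 = 9 kN
  R_B = Pa/L = 18·4/8 = 9 kN
Load 3 — applied couple M₀=6 kN·m at a=16/5 m (b=L-a=24/5):
  R_A = M₀/L = 6/8 = 3/4 kN
  R_B = -M₀/L = -6/8 = -3/4 kN
Superposition: R_A = -11/12 kN, R_B = -157/12 kN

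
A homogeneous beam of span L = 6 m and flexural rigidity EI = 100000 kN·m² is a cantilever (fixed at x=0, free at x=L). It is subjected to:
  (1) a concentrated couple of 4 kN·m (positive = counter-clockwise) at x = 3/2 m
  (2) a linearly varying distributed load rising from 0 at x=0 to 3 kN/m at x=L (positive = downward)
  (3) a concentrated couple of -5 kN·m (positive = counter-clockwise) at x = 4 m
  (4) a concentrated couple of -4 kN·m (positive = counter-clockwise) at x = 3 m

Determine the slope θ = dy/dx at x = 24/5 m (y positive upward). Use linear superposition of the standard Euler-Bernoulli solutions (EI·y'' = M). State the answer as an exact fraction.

Load 1 — applied couple M₀=4 kN·m at a=3/2 m (b=L-a=9/2):
  θ_1 = M₀a/EI  [x>a] = 4·(3/2)/100000 = 3/50000 rad
Load 2 — triangular load w₀=3 kN/m (0→w₀ over full span):
  θ_2 = (w₀Lx²/4-w₀L²x/3-w₀x⁴/(24L))/EI = (3·6·(24/5)²/4-3·6²·(24/5)/3-3·(24/5)⁴/(24·6))/100000 = -1566/1953125 rad
Load 3 — applied couple M₀=-5 kN·m at a=4 m (b=L-a=2):
  θ_3 = M₀a/EI  [x>a] = (-5)·4/100000 = -1/5000 rad
Load 4 — applied couple M₀=-4 kN·m at a=3 m (b=L-a=3):
  θ_4 = M₀a/EI  [x>a] = (-4)·3/100000 = -3/25000 rad
Superposition: θ = Σ θ_i = -33181/31250000 rad ≈ -0.001062 rad

θ(24/5) = -33181/31250000 rad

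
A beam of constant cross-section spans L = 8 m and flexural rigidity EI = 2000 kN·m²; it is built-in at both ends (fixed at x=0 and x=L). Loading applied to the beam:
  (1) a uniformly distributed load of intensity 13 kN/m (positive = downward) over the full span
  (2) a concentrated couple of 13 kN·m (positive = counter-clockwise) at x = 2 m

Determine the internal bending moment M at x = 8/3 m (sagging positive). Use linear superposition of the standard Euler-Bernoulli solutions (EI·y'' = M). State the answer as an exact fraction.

M(8/3) = 2509/144 kN·m

Load 1 — uniform load w=13 kN/m over full span:
  M_1 = wLx/2 - wL²/12 - wx²/2 = 13·8·(8/3)/2 - 13·8²/12 - 13·(8/3)²/2 = 208/9 kN·m
Load 2 — applied couple M₀=13 kN·m at a=2 m (b=L-a=6):
  M_2 = R_Ax - M_A - M₀  [x>a] with R_A=117/64, M_A=-39/16 = (117/64)·(8/3) - (-39/16) - 13 = -91/16 kN·m
Superposition: M = Σ M_i = 2509/144 kN·m ≈ 17.423611 kN·m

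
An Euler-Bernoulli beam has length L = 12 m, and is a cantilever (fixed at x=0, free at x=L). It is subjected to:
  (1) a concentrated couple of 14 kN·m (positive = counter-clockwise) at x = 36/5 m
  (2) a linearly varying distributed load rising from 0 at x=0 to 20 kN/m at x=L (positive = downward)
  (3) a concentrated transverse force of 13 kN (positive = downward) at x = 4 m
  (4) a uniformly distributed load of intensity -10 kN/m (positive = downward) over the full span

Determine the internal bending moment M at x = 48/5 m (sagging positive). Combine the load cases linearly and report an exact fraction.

Load 1 — applied couple M₀=14 kN·m at a=36/5 m (b=L-a=24/5):
  M_1 = 0  [x>a] = 0 kN·m
Load 2 — triangular load w₀=20 kN/m (0→w₀ over full span):
  M_2 = w₀Lx/2 - w₀L²/3 - w₀x³/(6L) = 20·12·(48/5)/2 - 20·12²/3 - 20·(48/5)³/(6·12) = -1344/25 kN·m
Load 3 — point force P=13 kN at a=4 m (b=L-a=8):
  M_3 = 0  [x>a] = 0 kN·m
Load 4 — uniform load w=-10 kN/m over full span:
  M_4 = -w(L-x)²/2 = -(-10)·(12-(48/5))²/2 = 144/5 kN·m
Superposition: M = Σ M_i = -624/25 kN·m ≈ -24.960000 kN·m

M(48/5) = -624/25 kN·m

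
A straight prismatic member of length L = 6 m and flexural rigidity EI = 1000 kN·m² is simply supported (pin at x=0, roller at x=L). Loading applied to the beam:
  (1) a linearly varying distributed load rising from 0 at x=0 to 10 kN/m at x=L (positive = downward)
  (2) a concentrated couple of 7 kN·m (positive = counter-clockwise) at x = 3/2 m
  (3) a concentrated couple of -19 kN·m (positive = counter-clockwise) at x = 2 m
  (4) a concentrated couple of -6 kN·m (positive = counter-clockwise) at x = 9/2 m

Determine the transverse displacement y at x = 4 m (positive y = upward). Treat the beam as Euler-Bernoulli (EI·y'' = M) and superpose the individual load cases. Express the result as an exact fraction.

Load 1 — triangular load w₀=10 kN/m (0→w₀ over full span):
  y_1 = -w₀x(7L⁴-10L²x²+3x⁴)/(360LEI) = -10·4·(7·6⁴-10·6²·4²+3·4⁴)/(360·6·1000) = -17/225 m
Load 2 — applied couple M₀=7 kN·m at a=3/2 m (b=L-a=9/2):
  y_2 = (M₀x³/(6L)-M₀(x-a)²/2+C₁x)/EI  [x>a] with C₁=M₀(3b²-L²)/(6L)=77/16 = (7·4³/(6·6)-7·(4-(3/2))²/2+(77/16)·4)/1000 = 707/72000 m
Load 3 — applied couple M₀=-19 kN·m at a=2 m (b=L-a=4):
  y_3 = (M₀x³/(6L)-M₀(x-a)²/2+C₁x)/EI  [x>a] with C₁=M₀(3b²-L²)/(6L)=-19/3 = ((-19)·4³/(6·6)-(-19)·(4-2)²/2+(-19/3)·4)/1000 = -19/900 m
Load 4 — applied couple M₀=-6 kN·m at a=9/2 m (b=L-a=3/2):
  y_4 = (M₀x³/(6L)+C₁x)/EI  [x≤a] with C₁=M₀(3b²-L²)/(6L)=39/8 = ((-6)·4³/(6·6)+(39/8)·4)/1000 = 53/6000 m
Superposition: y = Σ y_i = -5617/72000 m ≈ -0.078014 m

y(4) = -5617/72000 m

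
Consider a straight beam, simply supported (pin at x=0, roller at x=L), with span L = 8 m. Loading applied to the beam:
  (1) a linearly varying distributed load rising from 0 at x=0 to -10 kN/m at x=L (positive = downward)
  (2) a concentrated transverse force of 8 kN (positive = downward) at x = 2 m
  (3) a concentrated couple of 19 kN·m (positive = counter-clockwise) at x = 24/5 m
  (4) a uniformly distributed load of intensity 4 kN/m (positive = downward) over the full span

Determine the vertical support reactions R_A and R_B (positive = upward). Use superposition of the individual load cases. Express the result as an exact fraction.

R_A = 265/24 kN, R_B = -265/24 kN

Load 1 — triangular load w₀=-10 kN/m (0→w₀ over full span):
  R_A = w₀L/6 = (-10)·8/6 = -40/3 kN
  R_B = w₀L/3 = (-10)·8/3 = -80/3 kN
Load 2 — point force P=8 kN at a=2 m (b=L-a=6):
  R_A = Pb/L = 8·6/8 = 6 kN
  R_B = Pa/L = 8·2/8 = 2 kN
Load 3 — applied couple M₀=19 kN·m at a=24/5 m (b=L-a=16/5):
  R_A = M₀/L = 19/8 kN
  R_B = -M₀/L = -19/8 kN
Load 4 — uniform load w=4 kN/m over full span:
  R_A = wL/2 = 4·8/2 = 16 kN
  R_B = wL/2 = 4·8/2 = 16 kN
Superposition: R_A = 265/24 kN, R_B = -265/24 kN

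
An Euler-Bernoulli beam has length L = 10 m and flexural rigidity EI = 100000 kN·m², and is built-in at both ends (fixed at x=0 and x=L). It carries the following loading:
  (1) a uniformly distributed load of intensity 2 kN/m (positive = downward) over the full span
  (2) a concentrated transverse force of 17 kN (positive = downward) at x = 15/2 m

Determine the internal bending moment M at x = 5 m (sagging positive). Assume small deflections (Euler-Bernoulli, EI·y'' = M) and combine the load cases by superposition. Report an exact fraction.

Load 1 — uniform load w=2 kN/m over full span:
  M_1 = wLx/2 - wL²/12 - wx²/2 = 2·10·5/2 - 2·10²/12 - 2·5²/2 = 25/3 kN·m
Load 2 — point force P=17 kN at a=15/2 m (b=L-a=5/2):
  M_2 = Pb²(3a+b)x/L³ - Pab²/L²  [x≤a] = 17·(5/2)²·(3·(15/2)+(5/2))·5/10³ - 17·(15/2)·(5/2)²/10² = 85/16 kN·m
Superposition: M = Σ M_i = 655/48 kN·m ≈ 13.645833 kN·m

M(5) = 655/48 kN·m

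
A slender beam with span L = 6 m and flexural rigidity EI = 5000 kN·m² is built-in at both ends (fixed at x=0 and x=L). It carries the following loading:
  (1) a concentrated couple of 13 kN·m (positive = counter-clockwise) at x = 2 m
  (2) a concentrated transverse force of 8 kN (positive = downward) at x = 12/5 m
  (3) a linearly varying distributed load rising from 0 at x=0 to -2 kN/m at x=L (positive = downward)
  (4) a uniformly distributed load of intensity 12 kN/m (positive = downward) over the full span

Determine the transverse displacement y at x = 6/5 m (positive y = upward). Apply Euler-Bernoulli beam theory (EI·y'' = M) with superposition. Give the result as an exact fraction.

y(6/5) = -35203/9765625 m

Load 1 — applied couple M₀=13 kN·m at a=2 m (b=L-a=4):
  y_1 = (R_Ax³/6 - M_Ax²/2)/EI  [x≤a] with R_A=26/9, M_A=0 = ((26/9)·(6/5)³/6 - 0·(6/5)²/2)/5000 = 13/78125 m
Load 2 — point force P=8 kN at a=12/5 m (b=L-a=18/5):
  y_2 = -Pb²x²(3aL-(3a+b)x)/(6L³EI)  [x≤a] = -8·(18/5)²·(6/5)²·(3·(12/5)·6-(3·(12/5)+(18/5))·(6/5))/(6·6³·5000) = -6804/9765625 m
Load 3 — triangular load w₀=-2 kN/m (0→w₀ over full span):
  y_3 = -w₀x²(L-x)²(x+2L)/(120LEI) = -(-2)·(6/5)²·(6-(6/5))²·((6/5)+2·6)/(120·6·5000) = 2376/9765625 m
Load 4 — uniform load w=12 kN/m over full span:
  y_4 = -wx²(L-x)²/(24EI) = -12·(6/5)²·(6-(6/5))²/(24·5000) = -1296/390625 m
Superposition: y = Σ y_i = -35203/9765625 m ≈ -0.003605 m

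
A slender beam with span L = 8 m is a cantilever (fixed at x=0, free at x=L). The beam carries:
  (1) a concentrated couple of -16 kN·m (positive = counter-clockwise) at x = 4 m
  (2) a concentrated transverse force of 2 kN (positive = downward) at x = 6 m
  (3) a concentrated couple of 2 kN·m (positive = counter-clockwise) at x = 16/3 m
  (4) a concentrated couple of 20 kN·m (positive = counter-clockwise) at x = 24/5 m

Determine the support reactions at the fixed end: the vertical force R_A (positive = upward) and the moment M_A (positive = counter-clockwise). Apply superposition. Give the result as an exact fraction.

Load 1 — applied couple M₀=-16 kN·m at a=4 m (b=L-a=4):
  R_A = 0 kN
  M_A = -M₀ = -(-16) = 16 kN·m
Load 2 — point force P=2 kN at a=6 m (b=L-a=2):
  R_A = P = 2 kN
  M_A = Pa = 2·6 = 12 kN·m
Load 3 — applied couple M₀=2 kN·m at a=16/3 m (b=L-a=8/3):
  R_A = 0 kN
  M_A = -M₀ = -2 kN·m
Load 4 — applied couple M₀=20 kN·m at a=24/5 m (b=L-a=16/5):
  R_A = 0 kN
  M_A = -M₀ = -20 kN·m
Superposition: R_A = 2 kN, M_A = 6 kN·m

R_A = 2 kN, M_A = 6 kN·m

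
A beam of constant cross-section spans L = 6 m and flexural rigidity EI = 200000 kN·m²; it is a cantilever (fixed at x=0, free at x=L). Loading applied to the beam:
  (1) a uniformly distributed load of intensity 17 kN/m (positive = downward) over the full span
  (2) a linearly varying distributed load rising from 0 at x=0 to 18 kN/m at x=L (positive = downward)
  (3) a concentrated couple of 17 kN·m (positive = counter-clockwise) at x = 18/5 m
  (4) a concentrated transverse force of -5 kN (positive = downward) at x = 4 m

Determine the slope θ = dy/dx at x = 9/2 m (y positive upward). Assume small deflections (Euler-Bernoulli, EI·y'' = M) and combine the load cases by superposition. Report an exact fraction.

Load 1 — uniform load w=17 kN/m over full span:
  θ_1 = -wx(x²-3Lx+3L²)/(6EI) = -17·(9/2)·((9/2)²-3·6·(9/2)+3·6²)/(6·200000) = -9639/3200000 rad
Load 2 — triangular load w₀=18 kN/m (0→w₀ over full span):
  θ_2 = (w₀Lx²/4-w₀L²x/3-w₀x⁴/(24L))/EI = (18·6·(9/2)²/4-18·6²·(9/2)/3-18·(9/2)⁴/(24·6))/200000 = -60993/25600000 rad
Load 3 — applied couple M₀=17 kN·m at a=18/5 m (b=L-a=12/5):
  θ_3 = M₀a/EI  [x>a] = 17·(18/5)/200000 = 153/500000 rad
Load 4 — point force P=-5 kN at a=4 m (b=L-a=2):
  θ_4 = -Pa²/(2EI)  [x>a] = -(-5)·4²/(2·200000) = 1/5000 rad
Superposition: θ = Σ θ_i = -625757/128000000 rad ≈ -0.004889 rad

θ(9/2) = -625757/128000000 rad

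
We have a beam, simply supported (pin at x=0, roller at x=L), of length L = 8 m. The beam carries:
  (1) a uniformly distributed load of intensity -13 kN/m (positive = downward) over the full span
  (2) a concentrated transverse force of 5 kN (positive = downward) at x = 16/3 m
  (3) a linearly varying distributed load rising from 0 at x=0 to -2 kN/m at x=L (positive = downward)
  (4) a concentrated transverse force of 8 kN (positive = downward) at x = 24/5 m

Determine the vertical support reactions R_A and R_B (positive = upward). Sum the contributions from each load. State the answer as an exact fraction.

R_A = -249/5 kN, R_B = -246/5 kN

Load 1 — uniform load w=-13 kN/m over full span:
  R_A = wL/2 = (-13)·8/2 = -52 kN
  R_B = wL/2 = (-13)·8/2 = -52 kN
Load 2 — point force P=5 kN at a=16/3 m (b=L-a=8/3):
  R_A = Pb/L = 5·(8/3)/8 = 5/3 kN
  R_B = Pa/L = 5·(16/3)/8 = 10/3 kN
Load 3 — triangular load w₀=-2 kN/m (0→w₀ over full span):
  R_A = w₀L/6 = (-2)·8/6 = -8/3 kN
  R_B = w₀L/3 = (-2)·8/3 = -16/3 kN
Load 4 — point force P=8 kN at a=24/5 m (b=L-a=16/5):
  R_A = Pb/L = 8·(16/5)/8 = 16/5 kN
  R_B = Pa/L = 8·(24/5)/8 = 24/5 kN
Superposition: R_A = -249/5 kN, R_B = -246/5 kN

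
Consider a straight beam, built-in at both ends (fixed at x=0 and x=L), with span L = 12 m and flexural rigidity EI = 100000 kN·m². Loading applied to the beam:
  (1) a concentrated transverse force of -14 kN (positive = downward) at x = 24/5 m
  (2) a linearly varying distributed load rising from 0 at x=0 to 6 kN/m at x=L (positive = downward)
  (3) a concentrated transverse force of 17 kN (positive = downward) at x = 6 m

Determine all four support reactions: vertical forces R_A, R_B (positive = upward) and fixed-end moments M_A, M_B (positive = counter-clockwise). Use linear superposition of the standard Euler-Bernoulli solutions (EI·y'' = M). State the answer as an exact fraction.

R_A = 2557/250 kN, M_A = 7527/250 kN·m, R_B = 7193/250 kN, M_B = -13143/250 kN·m

Load 1 — point force P=-14 kN at a=24/5 m (b=L-a=36/5):
  R_A = Pb²(3a+b)/L³ = (-14)·(36/5)²·(3·(24/5)+(36/5))/12³ = -1134/125 kN
  M_A = Pab²/L² = (-14)·(24/5)·(36/5)²/12² = -3024/125 kN·m
  R_B = Pa²(a+3b)/L³ = (-14)·(24/5)²·((24/5)+3·(36/5))/12³ = -616/125 kN
  M_B = -Pa²b/L² = -(-14)·(24/5)²·(36/5)/12² = 2016/125 kN·m
Load 2 — triangular load w₀=6 kN/m (0→w₀ over full span):
  R_A = 3w₀L/20 = 3·6·12/20 = 54/5 kN
  M_A = w₀L²/30 = 6·12²/30 = 144/5 kN·m
  R_B = 7w₀L/20 = 7·6·12/20 = 126/5 kN
  M_B = -w₀L²/20 = -6·12²/20 = -216/5 kN·m
Load 3 — point force P=17 kN at a=6 m (b=L-a=6):
  R_A = Pb²(3a+b)/L³ = 17·6²·(3·6+6)/12³ = 17/2 kN
  M_A = Pab²/L² = 17·6·6²/12² = 51/2 kN·m
  R_B = Pa²(a+3b)/L³ = 17·6²·(6+3·6)/12³ = 17/2 kN
  M_B = -Pa²b/L² = -17·6²·6/12² = -51/2 kN·m
Superposition: R_A = 2557/250 kN, M_A = 7527/250 kN·m, R_B = 7193/250 kN, M_B = -13143/250 kN·m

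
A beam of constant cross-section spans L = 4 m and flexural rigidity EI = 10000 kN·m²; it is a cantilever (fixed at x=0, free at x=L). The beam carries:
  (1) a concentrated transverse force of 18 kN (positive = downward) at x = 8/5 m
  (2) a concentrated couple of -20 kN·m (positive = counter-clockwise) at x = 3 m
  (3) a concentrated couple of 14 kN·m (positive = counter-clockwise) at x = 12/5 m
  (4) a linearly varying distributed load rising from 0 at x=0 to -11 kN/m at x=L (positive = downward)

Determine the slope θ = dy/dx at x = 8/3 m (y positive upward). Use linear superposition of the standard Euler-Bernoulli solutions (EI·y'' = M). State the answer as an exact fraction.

θ(8/3) = 31319/7593750 rad

Load 1 — point force P=18 kN at a=8/5 m (b=L-a=12/5):
  θ_1 = -Pa²/(2EI)  [x>a] = -18·(8/5)²/(2·10000) = -36/15625 rad
Load 2 — applied couple M₀=-20 kN·m at a=3 m (b=L-a=1):
  θ_2 = M₀x/EI  [x≤a] = (-20)·(8/3)/10000 = -2/375 rad
Load 3 — applied couple M₀=14 kN·m at a=12/5 m (b=L-a=8/5):
  θ_3 = M₀a/EI  [x>a] = 14·(12/5)/10000 = 21/6250 rad
Load 4 — triangular load w₀=-11 kN/m (0→w₀ over full span):
  θ_4 = (w₀Lx²/4-w₀L²x/3-w₀x⁴/(24L))/EI = ((-11)·4·(8/3)²/4-(-11)·4²·(8/3)/3-(-11)·(8/3)⁴/(24·4))/10000 = 1276/151875 rad
Superposition: θ = Σ θ_i = 31319/7593750 rad ≈ 0.004124 rad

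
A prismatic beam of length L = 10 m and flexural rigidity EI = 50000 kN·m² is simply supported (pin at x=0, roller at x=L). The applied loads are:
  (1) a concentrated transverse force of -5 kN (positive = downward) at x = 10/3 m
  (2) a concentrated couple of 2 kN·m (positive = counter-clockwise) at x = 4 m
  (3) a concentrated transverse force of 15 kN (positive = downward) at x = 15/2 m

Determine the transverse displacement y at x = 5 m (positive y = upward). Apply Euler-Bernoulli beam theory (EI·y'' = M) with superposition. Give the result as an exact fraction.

Load 1 — point force P=-5 kN at a=10/3 m (b=L-a=20/3):
  y_1 = -Pa(L-x)(2Lx-a²-x²)/(6LEI)  [x>a] = -(-5)·(10/3)·(10-5)·(2·10·5-(10/3)²-5²)/(6·10·50000) = 23/12960 m
Load 2 — applied couple M₀=2 kN·m at a=4 m (b=L-a=6):
  y_2 = (M₀x³/(6L)-M₀(x-a)²/2+C₁x)/EI  [x>a] with C₁=M₀(3b²-L²)/(6L)=4/15 = (2·5³/(6·10)-2·(5-4)²/2+(4/15)·5)/50000 = 9/100000 m
Load 3 — point force P=15 kN at a=15/2 m (b=L-a=5/2):
  y_3 = -Pbx(L²-b²-x²)/(6LEI)  [x≤a] = -15·(5/2)·5·(10²-(5/2)²-5²)/(6·10·50000) = -11/2560 m
Superposition: y = Σ y_i = -315211/129600000 m ≈ -0.002432 m

y(5) = -315211/129600000 m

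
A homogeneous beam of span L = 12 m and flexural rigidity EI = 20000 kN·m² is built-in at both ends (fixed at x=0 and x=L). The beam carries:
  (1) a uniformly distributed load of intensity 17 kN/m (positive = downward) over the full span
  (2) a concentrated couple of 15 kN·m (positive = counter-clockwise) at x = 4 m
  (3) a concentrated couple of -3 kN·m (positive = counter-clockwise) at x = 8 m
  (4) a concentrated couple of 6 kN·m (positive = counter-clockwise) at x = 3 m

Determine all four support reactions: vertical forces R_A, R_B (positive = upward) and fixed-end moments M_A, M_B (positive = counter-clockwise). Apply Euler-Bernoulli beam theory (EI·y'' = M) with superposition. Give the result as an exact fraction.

R_A = 4987/48 kN, M_A = 1615/8 kN·m, R_B = 4805/48 kN, M_B = -1577/8 kN·m

Load 1 — uniform load w=17 kN/m over full span:
  R_A = wL/2 = 17·12/2 = 102 kN
  M_A = wL²/12 = 17·12²/12 = 204 kN·m
  R_B = wL/2 = 17·12/2 = 102 kN
  M_B = -wL²/12 = -17·12²/12 = -204 kN·m
Load 2 — applied couple M₀=15 kN·m at a=4 m (b=L-a=8):
  R_A = 6M₀ab/L³ = 6·15·4·8/12³ = 5/3 kN
  M_A = M₀b(2a-b)/L² = 15·8·(2·4-8)/12² = 0 kN·m
  R_B = -6M₀ab/L³ = -6·15·4·8/12³ = -5/3 kN
  M_B = M₀a(2b-a)/L² = 15·4·(2·8-4)/12² = 5 kN·m
Load 3 — applied couple M₀=-3 kN·m at a=8 m (b=L-a=4):
  R_A = 6M₀ab/L³ = 6·(-3)·8·4/12³ = -1/3 kN
  M_A = M₀b(2a-b)/L² = (-3)·4·(2·8-4)/12² = -1 kN·m
  R_B = -6M₀ab/L³ = -6·(-3)·8·4/12³ = 1/3 kN
  M_B = M₀a(2b-a)/L² = (-3)·8·(2·4-8)/12² = 0 kN·m
Load 4 — applied couple M₀=6 kN·m at a=3 m (b=L-a=9):
  R_A = 6M₀ab/L³ = 6·6·3·9/12³ = 9/16 kN
  M_A = M₀b(2a-b)/L² = 6·9·(2·3-9)/12² = -9/8 kN·m
  R_B = -6M₀ab/L³ = -6·6·3·9/12³ = -9/16 kN
  M_B = M₀a(2b-a)/L² = 6·3·(2·9-3)/12² = 15/8 kN·m
Superposition: R_A = 4987/48 kN, M_A = 1615/8 kN·m, R_B = 4805/48 kN, M_B = -1577/8 kN·m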